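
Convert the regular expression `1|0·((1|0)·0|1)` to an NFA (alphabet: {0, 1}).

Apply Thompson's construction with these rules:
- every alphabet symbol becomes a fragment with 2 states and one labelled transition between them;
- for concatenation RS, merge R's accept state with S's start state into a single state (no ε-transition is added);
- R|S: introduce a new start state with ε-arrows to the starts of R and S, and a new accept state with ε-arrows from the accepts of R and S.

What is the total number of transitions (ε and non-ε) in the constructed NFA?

18

Per subexpression:
Each of the 6 symbol leaves contributes 1 transition (1 symbol, 0 ε).
  1|0 = 6 transitions (2 symbol, 4 ε)
  (1|0)·0 = 7 transitions (3 symbol, 4 ε)
  (1|0)·0|1 = 12 transitions (4 symbol, 8 ε)
  0·((1|0)·0|1) = 13 transitions (5 symbol, 8 ε)
  1|0·((1|0)·0|1) = 18 transitions (6 symbol, 12 ε)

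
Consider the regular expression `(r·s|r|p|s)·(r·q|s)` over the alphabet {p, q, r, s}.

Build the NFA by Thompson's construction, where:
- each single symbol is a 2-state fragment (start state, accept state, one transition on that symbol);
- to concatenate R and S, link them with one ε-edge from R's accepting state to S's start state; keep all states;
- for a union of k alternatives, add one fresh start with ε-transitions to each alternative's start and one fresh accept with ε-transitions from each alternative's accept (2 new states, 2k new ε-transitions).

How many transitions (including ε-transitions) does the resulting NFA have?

23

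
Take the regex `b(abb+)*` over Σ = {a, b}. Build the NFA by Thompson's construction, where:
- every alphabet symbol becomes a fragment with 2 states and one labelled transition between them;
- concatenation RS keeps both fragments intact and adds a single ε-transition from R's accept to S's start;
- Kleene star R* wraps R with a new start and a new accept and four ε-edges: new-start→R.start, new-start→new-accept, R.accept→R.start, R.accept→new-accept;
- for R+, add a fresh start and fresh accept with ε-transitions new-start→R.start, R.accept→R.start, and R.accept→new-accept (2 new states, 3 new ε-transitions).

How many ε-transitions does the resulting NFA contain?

10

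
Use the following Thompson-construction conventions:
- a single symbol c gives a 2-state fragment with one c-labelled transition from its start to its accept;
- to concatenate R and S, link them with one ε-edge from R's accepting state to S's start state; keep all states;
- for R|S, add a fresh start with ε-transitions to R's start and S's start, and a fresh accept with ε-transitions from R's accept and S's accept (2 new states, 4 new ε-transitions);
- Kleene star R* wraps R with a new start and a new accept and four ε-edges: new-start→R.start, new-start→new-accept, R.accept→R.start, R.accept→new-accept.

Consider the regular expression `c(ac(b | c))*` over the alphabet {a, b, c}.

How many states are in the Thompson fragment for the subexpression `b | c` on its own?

Fragment for `b | c`:
Each of the 2 symbol leaves contributes a 2-state fragment.
  b | c — 6 states

6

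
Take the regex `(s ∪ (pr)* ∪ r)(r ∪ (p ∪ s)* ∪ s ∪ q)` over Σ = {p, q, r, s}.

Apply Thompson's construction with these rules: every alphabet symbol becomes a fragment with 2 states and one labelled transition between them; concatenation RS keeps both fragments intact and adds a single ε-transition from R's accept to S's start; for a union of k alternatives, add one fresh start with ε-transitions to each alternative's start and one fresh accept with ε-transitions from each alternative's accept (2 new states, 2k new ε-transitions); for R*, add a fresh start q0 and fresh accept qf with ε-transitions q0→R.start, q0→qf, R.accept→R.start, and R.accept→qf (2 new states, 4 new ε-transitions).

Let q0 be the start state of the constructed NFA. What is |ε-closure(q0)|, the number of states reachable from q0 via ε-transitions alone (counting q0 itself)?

Let C(F) = |ε-closure(F.start)| within fragment F, and note whether F accepts ε. Symbol fragments have C = 1 and do not accept ε. Then:
  pr → |closure| equals the left operand's closure size = 1 (its accept is not ε-reachable, so the closure stops there)
  (pr)* → |closure| = 1 (new start) + 1 (body) + 1 (new accept) = 3
  s ∪ (pr)* ∪ r → |closure| = 1 (new start) + (1 + 3 + 1) + 1 (new accept, since some branch ε-reaches its own accept) = 7
  p ∪ s → new start ε-reaches every alternative's start; none of them accept ε, so the new accept is not reached: |closure| = 1 + 1 + 1 = 3
  (p ∪ s)* → new start has ε-edges to the inner start and to the new accept, so |closure| = 2 + 3 = 5
  r ∪ (p ∪ s)* ∪ s ∪ q → new start ε-reaches every alternative's start; at least one alternative accepts ε, so the union's new accept is reached too: |closure| = 1 + 1 + 5 + 1 + 1 + 1 = 10
  (s ∪ (pr)* ∪ r)(r ∪ (p ∪ s)* ∪ s ∪ q) → |closure| = 7 + 10 = 17 (closure spills across the concat boundary because the left factor accepts ε)

17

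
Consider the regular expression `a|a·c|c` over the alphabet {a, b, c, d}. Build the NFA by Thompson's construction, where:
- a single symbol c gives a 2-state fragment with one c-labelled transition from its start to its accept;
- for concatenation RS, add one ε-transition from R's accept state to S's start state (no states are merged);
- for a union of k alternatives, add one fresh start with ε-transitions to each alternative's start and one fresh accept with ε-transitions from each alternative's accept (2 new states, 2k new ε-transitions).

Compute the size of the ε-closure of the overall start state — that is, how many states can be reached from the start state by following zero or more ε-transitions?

4

Work bottom-up. For each fragment F, track |ε-closure(F.start)| and whether F's accept lies in that closure (i.e. whether F accepts ε). A single-symbol fragment has closure size 1 and does not accept ε.
  a·c : same as the first factor's closure: C = 1
  a|a·c|c : C = 1 + 1 + 1 + 1 = 4 (the new accept is not ε-reachable since no branch accepts ε)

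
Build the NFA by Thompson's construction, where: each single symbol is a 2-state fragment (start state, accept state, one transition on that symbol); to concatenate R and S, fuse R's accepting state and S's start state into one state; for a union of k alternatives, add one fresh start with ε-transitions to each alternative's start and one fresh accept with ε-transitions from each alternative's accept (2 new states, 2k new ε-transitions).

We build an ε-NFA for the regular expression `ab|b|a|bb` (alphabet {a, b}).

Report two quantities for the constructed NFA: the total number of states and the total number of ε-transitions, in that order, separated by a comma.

Bottom-up over the parse tree:
Each of the 6 symbol leaves contributes 2 states and 0 ε-transitions.
  ab : 3 states, 0 ε-transitions
  bb : 3 states, 0 ε-transitions
  ab|b|a|bb : 12 states, 8 ε-transitions

12, 8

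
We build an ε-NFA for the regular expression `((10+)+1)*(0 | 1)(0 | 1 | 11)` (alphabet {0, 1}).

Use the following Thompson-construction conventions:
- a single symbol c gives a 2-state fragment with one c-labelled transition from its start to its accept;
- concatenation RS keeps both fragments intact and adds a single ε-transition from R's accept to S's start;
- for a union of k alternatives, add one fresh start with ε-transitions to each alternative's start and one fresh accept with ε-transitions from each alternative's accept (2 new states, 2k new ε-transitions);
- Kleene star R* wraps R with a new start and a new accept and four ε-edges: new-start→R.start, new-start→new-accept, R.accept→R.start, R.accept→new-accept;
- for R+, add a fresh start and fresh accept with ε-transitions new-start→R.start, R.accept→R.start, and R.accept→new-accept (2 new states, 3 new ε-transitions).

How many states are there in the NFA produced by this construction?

28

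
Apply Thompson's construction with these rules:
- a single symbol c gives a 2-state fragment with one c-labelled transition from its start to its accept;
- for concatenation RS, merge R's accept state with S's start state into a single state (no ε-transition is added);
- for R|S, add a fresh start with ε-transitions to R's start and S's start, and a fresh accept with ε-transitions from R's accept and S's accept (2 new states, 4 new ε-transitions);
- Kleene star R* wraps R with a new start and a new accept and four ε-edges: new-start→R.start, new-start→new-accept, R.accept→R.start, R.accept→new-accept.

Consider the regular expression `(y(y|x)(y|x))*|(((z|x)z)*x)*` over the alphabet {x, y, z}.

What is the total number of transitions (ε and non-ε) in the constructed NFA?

Per subexpression:
Each of the 9 symbol leaves contributes 1 transition (1 symbol, 0 ε).
  y|x → 6 transitions (2 symbol, 4 ε)
  y|x → 6 transitions (2 symbol, 4 ε)
  y(y|x)(y|x) → 13 transitions (5 symbol, 8 ε)
  (y(y|x)(y|x))* → 17 transitions (5 symbol, 12 ε)
  z|x → 6 transitions (2 symbol, 4 ε)
  (z|x)z → 7 transitions (3 symbol, 4 ε)
  ((z|x)z)* → 11 transitions (3 symbol, 8 ε)
  ((z|x)z)*x → 12 transitions (4 symbol, 8 ε)
  (((z|x)z)*x)* → 16 transitions (4 symbol, 12 ε)
  (y(y|x)(y|x))*|(((z|x)z)*x)* → 37 transitions (9 symbol, 28 ε)

37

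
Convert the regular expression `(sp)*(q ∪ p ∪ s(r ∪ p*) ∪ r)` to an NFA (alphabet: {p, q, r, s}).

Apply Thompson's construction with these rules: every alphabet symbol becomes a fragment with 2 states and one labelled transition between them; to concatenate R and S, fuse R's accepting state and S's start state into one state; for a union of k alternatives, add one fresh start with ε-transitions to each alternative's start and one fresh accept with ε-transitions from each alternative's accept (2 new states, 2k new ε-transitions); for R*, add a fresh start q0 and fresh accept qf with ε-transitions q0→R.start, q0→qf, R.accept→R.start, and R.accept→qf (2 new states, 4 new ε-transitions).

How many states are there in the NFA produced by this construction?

21

Per subexpression:
Each of the 8 symbol leaves contributes a 2-state fragment.
  sp — 3 states
  (sp)* — 5 states
  p* — 4 states
  r ∪ p* — 8 states
  s(r ∪ p*) — 9 states
  q ∪ p ∪ s(r ∪ p*) ∪ r — 17 states
  (sp)*(q ∪ p ∪ s(r ∪ p*) ∪ r) — 21 states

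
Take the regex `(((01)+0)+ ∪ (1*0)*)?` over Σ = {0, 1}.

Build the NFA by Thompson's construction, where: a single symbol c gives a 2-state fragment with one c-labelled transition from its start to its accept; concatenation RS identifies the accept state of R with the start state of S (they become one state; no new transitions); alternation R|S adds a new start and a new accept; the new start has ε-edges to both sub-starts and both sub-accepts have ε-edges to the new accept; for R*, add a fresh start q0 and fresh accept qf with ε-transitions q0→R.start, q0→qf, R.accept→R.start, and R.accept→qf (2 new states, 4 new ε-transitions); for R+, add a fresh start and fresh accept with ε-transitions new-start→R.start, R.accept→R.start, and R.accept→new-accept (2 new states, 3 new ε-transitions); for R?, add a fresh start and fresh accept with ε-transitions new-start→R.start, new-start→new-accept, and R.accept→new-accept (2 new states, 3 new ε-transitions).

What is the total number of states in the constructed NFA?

By structural recursion:
Each of the 5 symbol leaves contributes a 2-state fragment.
  01 → 3 states
  (01)+ → 5 states
  (01)+0 → 6 states
  ((01)+0)+ → 8 states
  1* → 4 states
  1*0 → 5 states
  (1*0)* → 7 states
  ((01)+0)+ ∪ (1*0)* → 17 states
  (((01)+0)+ ∪ (1*0)*)? → 19 states

19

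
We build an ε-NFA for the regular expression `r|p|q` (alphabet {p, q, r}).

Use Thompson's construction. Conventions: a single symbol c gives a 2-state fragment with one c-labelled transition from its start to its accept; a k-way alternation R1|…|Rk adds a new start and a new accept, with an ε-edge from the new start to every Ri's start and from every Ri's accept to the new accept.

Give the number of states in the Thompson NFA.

8

By structural recursion:
Each of the 3 symbol leaves contributes a 2-state fragment.
  r|p|q → 8 states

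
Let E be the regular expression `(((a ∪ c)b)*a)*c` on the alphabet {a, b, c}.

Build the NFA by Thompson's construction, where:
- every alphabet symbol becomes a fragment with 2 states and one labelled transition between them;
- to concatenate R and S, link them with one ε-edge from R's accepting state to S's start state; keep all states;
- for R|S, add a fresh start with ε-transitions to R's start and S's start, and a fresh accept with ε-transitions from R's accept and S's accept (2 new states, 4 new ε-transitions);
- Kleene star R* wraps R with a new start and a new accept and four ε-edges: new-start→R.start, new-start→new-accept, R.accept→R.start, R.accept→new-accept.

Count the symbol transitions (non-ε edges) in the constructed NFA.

Per subexpression:
Each of the 5 symbol leaves contributes exactly 1 symbol transition.
  a ∪ c — 2 symbol transitions
  (a ∪ c)b — 3 symbol transitions
  ((a ∪ c)b)* — 3 symbol transitions
  ((a ∪ c)b)*a — 4 symbol transitions
  (((a ∪ c)b)*a)* — 4 symbol transitions
  (((a ∪ c)b)*a)*c — 5 symbol transitions

5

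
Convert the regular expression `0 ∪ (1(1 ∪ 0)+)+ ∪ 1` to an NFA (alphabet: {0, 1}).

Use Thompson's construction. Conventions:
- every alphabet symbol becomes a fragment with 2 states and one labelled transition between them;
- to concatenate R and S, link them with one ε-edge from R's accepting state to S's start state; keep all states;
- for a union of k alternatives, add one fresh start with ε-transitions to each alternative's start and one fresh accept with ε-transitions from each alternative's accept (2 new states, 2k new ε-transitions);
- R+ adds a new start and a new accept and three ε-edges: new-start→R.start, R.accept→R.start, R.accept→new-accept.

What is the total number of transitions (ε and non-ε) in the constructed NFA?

22

Recursing over subexpressions:
Each of the 5 symbol leaves contributes 1 transition (1 symbol, 0 ε).
  1 ∪ 0 = 6 transitions (2 symbol, 4 ε)
  (1 ∪ 0)+ = 9 transitions (2 symbol, 7 ε)
  1(1 ∪ 0)+ = 11 transitions (3 symbol, 8 ε)
  (1(1 ∪ 0)+)+ = 14 transitions (3 symbol, 11 ε)
  0 ∪ (1(1 ∪ 0)+)+ ∪ 1 = 22 transitions (5 symbol, 17 ε)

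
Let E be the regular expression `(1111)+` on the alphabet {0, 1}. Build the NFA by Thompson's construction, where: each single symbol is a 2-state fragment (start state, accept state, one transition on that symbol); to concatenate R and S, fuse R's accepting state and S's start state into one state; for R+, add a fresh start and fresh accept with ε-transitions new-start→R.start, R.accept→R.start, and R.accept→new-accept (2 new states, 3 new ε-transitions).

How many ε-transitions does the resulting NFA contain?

3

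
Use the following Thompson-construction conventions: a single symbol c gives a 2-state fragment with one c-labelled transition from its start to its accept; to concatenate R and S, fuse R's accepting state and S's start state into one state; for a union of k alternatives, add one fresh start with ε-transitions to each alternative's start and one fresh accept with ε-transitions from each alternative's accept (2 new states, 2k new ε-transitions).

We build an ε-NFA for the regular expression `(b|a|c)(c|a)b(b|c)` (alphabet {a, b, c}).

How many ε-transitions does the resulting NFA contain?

Building bottom-up:
Each of the 8 symbol leaves contributes 0 ε-transitions.
  b|a|c — 6 ε-transitions
  c|a — 4 ε-transitions
  b|c — 4 ε-transitions
  (b|a|c)(c|a)b(b|c) — 14 ε-transitions

14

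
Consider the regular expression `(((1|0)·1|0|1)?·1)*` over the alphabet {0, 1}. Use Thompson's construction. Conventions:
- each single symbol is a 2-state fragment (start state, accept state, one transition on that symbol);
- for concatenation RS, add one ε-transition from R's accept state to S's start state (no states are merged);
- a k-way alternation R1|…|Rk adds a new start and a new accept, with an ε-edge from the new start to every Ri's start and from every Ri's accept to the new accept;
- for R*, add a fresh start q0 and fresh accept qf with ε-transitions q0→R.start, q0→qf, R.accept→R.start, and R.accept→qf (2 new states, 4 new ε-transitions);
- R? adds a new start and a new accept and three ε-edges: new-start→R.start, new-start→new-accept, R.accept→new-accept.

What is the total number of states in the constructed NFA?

20

Bottom-up over the parse tree:
Each of the 6 symbol leaves contributes a 2-state fragment.
  1|0 : 6 states
  (1|0)·1 : 8 states
  (1|0)·1|0|1 : 14 states
  ((1|0)·1|0|1)? : 16 states
  ((1|0)·1|0|1)?·1 : 18 states
  (((1|0)·1|0|1)?·1)* : 20 states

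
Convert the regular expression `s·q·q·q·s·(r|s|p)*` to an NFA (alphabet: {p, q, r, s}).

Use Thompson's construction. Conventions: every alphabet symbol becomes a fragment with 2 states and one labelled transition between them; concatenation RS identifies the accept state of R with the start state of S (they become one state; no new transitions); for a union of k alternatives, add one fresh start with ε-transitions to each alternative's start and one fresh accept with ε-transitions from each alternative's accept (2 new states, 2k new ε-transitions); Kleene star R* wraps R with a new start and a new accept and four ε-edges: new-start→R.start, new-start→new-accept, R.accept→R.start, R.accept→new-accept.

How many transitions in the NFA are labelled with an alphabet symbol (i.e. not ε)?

By structural recursion:
Each of the 8 symbol leaves contributes exactly 1 symbol transition.
  r|s|p : 3 symbol transitions
  (r|s|p)* : 3 symbol transitions
  s·q·q·q·s·(r|s|p)* : 8 symbol transitions

8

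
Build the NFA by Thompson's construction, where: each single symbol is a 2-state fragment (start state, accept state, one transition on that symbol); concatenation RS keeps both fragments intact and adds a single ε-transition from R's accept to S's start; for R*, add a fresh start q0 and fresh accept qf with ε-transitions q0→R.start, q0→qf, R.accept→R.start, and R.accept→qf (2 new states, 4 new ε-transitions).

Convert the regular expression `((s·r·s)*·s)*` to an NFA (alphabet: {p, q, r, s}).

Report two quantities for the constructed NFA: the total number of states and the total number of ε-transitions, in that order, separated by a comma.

12, 11

Building bottom-up:
Each of the 4 symbol leaves contributes 2 states and 0 ε-transitions.
  s·r·s — 6 states, 2 ε-transitions
  (s·r·s)* — 8 states, 6 ε-transitions
  (s·r·s)*·s — 10 states, 7 ε-transitions
  ((s·r·s)*·s)* — 12 states, 11 ε-transitions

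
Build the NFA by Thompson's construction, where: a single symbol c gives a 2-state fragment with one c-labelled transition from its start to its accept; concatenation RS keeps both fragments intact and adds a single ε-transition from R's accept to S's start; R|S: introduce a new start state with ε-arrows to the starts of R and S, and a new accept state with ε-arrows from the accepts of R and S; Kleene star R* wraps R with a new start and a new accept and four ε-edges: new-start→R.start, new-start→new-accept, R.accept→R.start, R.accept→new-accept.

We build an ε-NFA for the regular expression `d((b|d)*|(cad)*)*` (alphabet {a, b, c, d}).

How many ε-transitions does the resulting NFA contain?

23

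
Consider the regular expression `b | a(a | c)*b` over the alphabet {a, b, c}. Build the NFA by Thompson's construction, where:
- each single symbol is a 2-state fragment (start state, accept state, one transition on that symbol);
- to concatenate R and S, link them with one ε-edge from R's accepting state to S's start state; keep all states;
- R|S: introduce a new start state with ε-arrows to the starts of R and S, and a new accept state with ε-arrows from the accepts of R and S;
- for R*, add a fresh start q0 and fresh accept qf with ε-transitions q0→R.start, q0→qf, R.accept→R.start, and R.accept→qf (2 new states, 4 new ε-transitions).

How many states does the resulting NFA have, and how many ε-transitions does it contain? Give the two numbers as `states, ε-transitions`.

Bottom-up over the parse tree:
Each of the 5 symbol leaves contributes 2 states and 0 ε-transitions.
  a | c = 6 states, 4 ε-transitions
  (a | c)* = 8 states, 8 ε-transitions
  a(a | c)*b = 12 states, 10 ε-transitions
  b | a(a | c)*b = 16 states, 14 ε-transitions

16, 14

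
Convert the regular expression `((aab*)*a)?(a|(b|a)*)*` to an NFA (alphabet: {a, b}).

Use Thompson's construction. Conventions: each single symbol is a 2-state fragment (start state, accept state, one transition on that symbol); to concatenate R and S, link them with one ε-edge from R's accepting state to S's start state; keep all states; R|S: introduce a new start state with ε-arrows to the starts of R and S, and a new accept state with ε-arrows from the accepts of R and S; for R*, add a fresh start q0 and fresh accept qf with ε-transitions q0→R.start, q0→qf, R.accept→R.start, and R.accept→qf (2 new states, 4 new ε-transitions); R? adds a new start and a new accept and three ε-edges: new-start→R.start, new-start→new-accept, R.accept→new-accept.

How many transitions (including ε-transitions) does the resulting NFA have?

38

Building bottom-up:
Each of the 7 symbol leaves contributes 1 transition (1 symbol, 0 ε).
  b* — 5 transitions (1 symbol, 4 ε)
  aab* — 9 transitions (3 symbol, 6 ε)
  (aab*)* — 13 transitions (3 symbol, 10 ε)
  (aab*)*a — 15 transitions (4 symbol, 11 ε)
  ((aab*)*a)? — 18 transitions (4 symbol, 14 ε)
  b|a — 6 transitions (2 symbol, 4 ε)
  (b|a)* — 10 transitions (2 symbol, 8 ε)
  a|(b|a)* — 15 transitions (3 symbol, 12 ε)
  (a|(b|a)*)* — 19 transitions (3 symbol, 16 ε)
  ((aab*)*a)?(a|(b|a)*)* — 38 transitions (7 symbol, 31 ε)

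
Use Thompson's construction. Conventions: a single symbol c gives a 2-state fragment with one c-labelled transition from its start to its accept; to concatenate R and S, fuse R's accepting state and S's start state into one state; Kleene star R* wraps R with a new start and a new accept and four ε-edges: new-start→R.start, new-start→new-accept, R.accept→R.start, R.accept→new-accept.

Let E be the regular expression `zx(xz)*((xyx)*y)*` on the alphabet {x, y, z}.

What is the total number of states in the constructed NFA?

15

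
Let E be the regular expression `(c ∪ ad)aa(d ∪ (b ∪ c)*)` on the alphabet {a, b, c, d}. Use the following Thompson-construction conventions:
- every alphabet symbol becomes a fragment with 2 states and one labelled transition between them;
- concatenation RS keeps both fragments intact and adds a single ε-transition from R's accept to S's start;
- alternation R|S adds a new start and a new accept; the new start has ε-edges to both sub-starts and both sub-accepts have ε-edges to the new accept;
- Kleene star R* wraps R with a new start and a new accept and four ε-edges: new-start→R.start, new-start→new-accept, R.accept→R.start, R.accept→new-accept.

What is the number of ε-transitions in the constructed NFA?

Building bottom-up:
Each of the 8 symbol leaves contributes 0 ε-transitions.
  ad — 1 ε-transition
  c ∪ ad — 5 ε-transitions
  b ∪ c — 4 ε-transitions
  (b ∪ c)* — 8 ε-transitions
  d ∪ (b ∪ c)* — 12 ε-transitions
  (c ∪ ad)aa(d ∪ (b ∪ c)*) — 20 ε-transitions

20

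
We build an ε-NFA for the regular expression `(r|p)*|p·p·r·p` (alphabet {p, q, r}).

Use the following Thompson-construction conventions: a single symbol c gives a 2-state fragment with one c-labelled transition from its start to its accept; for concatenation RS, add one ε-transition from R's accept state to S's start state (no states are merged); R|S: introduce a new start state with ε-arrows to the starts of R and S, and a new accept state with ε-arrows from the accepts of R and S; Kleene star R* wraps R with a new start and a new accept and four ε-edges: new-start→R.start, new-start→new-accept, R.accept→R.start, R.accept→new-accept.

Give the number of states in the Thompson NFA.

18

Building bottom-up:
Each of the 6 symbol leaves contributes a 2-state fragment.
  r|p → 6 states
  (r|p)* → 8 states
  p·p·r·p → 8 states
  (r|p)*|p·p·r·p → 18 states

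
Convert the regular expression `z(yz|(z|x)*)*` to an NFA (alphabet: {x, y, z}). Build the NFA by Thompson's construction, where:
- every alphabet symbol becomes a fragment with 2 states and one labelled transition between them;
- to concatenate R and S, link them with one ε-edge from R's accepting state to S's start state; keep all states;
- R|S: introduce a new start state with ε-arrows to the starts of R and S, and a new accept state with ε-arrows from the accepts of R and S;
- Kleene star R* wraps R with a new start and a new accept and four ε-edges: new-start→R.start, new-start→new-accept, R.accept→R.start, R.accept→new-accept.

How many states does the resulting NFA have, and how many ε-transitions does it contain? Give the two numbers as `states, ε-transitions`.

18, 18

Per subexpression:
Each of the 5 symbol leaves contributes 2 states and 0 ε-transitions.
  yz — 4 states, 1 ε-transition
  z|x — 6 states, 4 ε-transitions
  (z|x)* — 8 states, 8 ε-transitions
  yz|(z|x)* — 14 states, 13 ε-transitions
  (yz|(z|x)*)* — 16 states, 17 ε-transitions
  z(yz|(z|x)*)* — 18 states, 18 ε-transitions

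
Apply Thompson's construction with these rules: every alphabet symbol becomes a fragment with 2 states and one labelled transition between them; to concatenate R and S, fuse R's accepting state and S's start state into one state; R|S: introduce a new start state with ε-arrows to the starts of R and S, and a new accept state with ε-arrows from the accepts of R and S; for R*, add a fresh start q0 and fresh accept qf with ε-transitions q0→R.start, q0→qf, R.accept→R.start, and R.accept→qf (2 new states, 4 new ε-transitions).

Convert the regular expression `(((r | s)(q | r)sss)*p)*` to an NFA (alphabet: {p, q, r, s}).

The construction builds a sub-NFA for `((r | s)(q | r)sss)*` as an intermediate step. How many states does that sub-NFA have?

16

Fragment for `((r | s)(q | r)sss)*`:
Each of the 7 symbol leaves contributes a 2-state fragment.
  r | s — 6 states
  q | r — 6 states
  (r | s)(q | r)sss — 14 states
  ((r | s)(q | r)sss)* — 16 states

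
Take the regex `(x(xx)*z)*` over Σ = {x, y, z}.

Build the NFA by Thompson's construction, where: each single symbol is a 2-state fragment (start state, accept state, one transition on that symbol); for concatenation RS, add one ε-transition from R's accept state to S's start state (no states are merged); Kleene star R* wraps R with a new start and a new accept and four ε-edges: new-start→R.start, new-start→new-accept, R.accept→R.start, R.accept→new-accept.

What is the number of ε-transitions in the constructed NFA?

11

Bottom-up over the parse tree:
Each of the 4 symbol leaves contributes 0 ε-transitions.
  xx → 1 ε-transition
  (xx)* → 5 ε-transitions
  x(xx)*z → 7 ε-transitions
  (x(xx)*z)* → 11 ε-transitions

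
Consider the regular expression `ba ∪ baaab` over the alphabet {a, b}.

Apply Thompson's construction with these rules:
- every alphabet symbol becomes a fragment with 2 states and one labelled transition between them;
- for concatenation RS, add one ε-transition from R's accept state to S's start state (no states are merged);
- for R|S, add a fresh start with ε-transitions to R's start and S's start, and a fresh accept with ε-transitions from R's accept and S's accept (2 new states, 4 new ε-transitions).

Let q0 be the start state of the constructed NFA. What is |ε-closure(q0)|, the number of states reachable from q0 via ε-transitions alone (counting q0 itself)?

3

Compute the ε-closure size of each fragment's start state recursively; a symbol fragment's start has no outgoing ε-edge, so its closure is just itself (size 1).
  ba — same as the first factor's closure: |closure| = 1
  baaab — |closure| equals the left operand's closure size = 1 (its accept is not ε-reachable, so the closure stops there)
  ba ∪ baaab — |closure| = 1 + 1 + 1 = 3 (the new accept is not ε-reachable since no branch accepts ε)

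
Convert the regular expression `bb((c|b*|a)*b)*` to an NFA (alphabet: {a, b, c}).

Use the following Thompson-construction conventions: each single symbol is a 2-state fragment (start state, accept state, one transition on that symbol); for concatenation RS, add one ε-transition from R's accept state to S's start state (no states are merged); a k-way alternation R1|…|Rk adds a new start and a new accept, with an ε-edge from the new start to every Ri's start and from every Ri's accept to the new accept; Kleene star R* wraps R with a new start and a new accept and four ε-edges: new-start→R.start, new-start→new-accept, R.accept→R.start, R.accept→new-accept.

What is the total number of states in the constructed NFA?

20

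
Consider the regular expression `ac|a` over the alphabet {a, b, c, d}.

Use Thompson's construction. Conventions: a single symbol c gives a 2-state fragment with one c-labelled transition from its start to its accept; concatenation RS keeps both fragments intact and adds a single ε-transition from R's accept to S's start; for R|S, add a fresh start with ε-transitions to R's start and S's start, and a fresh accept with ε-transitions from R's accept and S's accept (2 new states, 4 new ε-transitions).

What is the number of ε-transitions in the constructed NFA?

Recursing over subexpressions:
Each of the 3 symbol leaves contributes 0 ε-transitions.
  ac → 1 ε-transition
  ac|a → 5 ε-transitions

5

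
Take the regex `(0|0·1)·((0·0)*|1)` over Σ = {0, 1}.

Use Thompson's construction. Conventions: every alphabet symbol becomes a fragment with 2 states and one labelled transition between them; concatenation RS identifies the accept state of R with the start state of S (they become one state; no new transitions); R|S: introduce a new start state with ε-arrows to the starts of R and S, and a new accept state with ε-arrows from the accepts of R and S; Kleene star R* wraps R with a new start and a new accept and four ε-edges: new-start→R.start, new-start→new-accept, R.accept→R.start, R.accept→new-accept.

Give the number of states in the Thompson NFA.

15

Per subexpression:
Each of the 6 symbol leaves contributes a 2-state fragment.
  0·1 : 3 states
  0|0·1 : 7 states
  0·0 : 3 states
  (0·0)* : 5 states
  (0·0)*|1 : 9 states
  (0|0·1)·((0·0)*|1) : 15 states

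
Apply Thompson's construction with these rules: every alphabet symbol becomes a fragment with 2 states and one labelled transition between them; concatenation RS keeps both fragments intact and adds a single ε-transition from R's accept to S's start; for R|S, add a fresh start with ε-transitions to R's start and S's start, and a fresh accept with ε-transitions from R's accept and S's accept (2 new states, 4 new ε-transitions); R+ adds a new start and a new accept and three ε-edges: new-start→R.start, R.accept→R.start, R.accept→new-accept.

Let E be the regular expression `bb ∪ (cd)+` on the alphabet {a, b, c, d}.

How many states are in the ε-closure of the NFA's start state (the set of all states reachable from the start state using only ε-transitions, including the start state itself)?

4

Work bottom-up. For each fragment F, track |ε-closure(F.start)| and whether F's accept lies in that closure (i.e. whether F accepts ε). A single-symbol fragment has closure size 1 and does not accept ε.
  bb — C equals the left operand's closure size = 1 (its accept is not ε-reachable, so the closure stops there)
  cd — same as the first factor's closure: C = 1
  (cd)+ — C = 1 + 1 = 2 (the body doesn't accept ε, so the new accept is not reached)
  bb ∪ (cd)+ — C = 1 + 1 + 2 = 4 (the new accept is not ε-reachable since no branch accepts ε)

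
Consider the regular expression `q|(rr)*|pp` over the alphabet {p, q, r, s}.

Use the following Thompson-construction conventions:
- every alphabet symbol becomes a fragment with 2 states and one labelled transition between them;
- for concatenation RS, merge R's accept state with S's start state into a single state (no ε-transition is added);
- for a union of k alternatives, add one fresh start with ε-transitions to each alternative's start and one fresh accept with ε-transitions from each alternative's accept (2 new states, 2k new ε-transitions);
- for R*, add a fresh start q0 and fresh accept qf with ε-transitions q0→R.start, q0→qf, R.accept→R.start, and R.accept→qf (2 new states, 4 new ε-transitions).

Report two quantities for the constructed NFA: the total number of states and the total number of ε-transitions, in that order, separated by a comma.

12, 10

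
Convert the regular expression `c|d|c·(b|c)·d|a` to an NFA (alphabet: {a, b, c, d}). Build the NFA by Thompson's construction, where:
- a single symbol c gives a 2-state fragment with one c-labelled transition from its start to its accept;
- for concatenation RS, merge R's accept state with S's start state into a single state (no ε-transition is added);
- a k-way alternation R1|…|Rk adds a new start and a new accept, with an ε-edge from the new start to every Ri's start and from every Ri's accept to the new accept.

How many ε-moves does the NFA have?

12

Recursing over subexpressions:
Each of the 7 symbol leaves contributes 0 ε-transitions.
  b|c → 4 ε-transitions
  c·(b|c)·d → 4 ε-transitions
  c|d|c·(b|c)·d|a → 12 ε-transitions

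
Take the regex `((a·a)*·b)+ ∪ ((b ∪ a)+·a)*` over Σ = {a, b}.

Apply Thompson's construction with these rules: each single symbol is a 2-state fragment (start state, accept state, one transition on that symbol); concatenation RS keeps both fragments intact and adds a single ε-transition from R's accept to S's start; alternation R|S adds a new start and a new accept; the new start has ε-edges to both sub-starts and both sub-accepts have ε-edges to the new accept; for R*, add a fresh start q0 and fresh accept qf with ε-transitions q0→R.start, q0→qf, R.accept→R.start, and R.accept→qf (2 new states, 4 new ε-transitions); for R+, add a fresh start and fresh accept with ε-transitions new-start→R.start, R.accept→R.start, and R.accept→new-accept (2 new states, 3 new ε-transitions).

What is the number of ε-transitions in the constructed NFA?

25

Per subexpression:
Each of the 6 symbol leaves contributes 0 ε-transitions.
  a·a — 1 ε-transition
  (a·a)* — 5 ε-transitions
  (a·a)*·b — 6 ε-transitions
  ((a·a)*·b)+ — 9 ε-transitions
  b ∪ a — 4 ε-transitions
  (b ∪ a)+ — 7 ε-transitions
  (b ∪ a)+·a — 8 ε-transitions
  ((b ∪ a)+·a)* — 12 ε-transitions
  ((a·a)*·b)+ ∪ ((b ∪ a)+·a)* — 25 ε-transitions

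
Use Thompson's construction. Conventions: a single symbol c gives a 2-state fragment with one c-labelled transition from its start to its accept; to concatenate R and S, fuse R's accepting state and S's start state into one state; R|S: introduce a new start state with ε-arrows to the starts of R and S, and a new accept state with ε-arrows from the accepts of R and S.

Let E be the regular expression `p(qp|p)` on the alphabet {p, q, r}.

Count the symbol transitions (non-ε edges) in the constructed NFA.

4

Building bottom-up:
Each of the 4 symbol leaves contributes exactly 1 symbol transition.
  qp — 2 symbol transitions
  qp|p — 3 symbol transitions
  p(qp|p) — 4 symbol transitions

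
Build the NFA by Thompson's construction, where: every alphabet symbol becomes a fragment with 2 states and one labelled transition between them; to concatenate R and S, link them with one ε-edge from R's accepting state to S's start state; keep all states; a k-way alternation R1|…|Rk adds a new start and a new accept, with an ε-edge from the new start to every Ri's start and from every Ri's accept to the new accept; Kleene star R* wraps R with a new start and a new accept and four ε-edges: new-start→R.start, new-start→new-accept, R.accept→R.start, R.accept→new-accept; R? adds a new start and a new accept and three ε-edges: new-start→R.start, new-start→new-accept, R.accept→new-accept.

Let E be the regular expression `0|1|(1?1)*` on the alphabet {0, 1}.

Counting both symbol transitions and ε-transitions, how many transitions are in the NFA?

Bottom-up over the parse tree:
Each of the 4 symbol leaves contributes 1 transition (1 symbol, 0 ε).
  1? = 4 transitions (1 symbol, 3 ε)
  1?1 = 6 transitions (2 symbol, 4 ε)
  (1?1)* = 10 transitions (2 symbol, 8 ε)
  0|1|(1?1)* = 18 transitions (4 symbol, 14 ε)

18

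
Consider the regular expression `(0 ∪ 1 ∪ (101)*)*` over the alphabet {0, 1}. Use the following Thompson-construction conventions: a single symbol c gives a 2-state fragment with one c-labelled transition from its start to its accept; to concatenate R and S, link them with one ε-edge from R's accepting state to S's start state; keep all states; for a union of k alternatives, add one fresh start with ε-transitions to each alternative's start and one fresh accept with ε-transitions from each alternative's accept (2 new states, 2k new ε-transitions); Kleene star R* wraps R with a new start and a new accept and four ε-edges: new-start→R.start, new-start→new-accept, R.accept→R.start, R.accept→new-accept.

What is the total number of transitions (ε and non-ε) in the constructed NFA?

21

Per subexpression:
Each of the 5 symbol leaves contributes 1 transition (1 symbol, 0 ε).
  101 — 5 transitions (3 symbol, 2 ε)
  (101)* — 9 transitions (3 symbol, 6 ε)
  0 ∪ 1 ∪ (101)* — 17 transitions (5 symbol, 12 ε)
  (0 ∪ 1 ∪ (101)*)* — 21 transitions (5 symbol, 16 ε)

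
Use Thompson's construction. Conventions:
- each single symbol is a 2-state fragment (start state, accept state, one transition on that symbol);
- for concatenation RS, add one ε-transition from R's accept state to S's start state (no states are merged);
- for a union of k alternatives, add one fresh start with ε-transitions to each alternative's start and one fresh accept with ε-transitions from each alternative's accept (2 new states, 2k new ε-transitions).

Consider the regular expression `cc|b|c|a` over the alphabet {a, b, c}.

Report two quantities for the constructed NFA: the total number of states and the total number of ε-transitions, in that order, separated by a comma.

Per subexpression:
Each of the 5 symbol leaves contributes 2 states and 0 ε-transitions.
  cc : 4 states, 1 ε-transition
  cc|b|c|a : 12 states, 9 ε-transitions

12, 9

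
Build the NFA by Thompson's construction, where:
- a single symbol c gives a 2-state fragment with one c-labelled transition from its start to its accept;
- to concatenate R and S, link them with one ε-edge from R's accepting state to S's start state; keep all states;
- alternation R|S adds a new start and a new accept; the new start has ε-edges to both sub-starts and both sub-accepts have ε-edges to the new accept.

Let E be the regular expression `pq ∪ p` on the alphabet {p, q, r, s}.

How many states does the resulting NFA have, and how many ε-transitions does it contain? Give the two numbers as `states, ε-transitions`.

8, 5

Building bottom-up:
Each of the 3 symbol leaves contributes 2 states and 0 ε-transitions.
  pq = 4 states, 1 ε-transition
  pq ∪ p = 8 states, 5 ε-transitions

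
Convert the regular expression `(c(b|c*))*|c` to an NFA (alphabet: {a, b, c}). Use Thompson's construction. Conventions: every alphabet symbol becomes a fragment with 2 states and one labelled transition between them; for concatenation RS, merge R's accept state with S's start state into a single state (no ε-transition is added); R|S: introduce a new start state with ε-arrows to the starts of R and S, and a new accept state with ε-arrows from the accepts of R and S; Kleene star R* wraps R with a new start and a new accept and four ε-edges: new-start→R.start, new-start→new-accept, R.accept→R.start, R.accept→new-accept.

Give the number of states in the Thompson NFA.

Building bottom-up:
Each of the 4 symbol leaves contributes a 2-state fragment.
  c* — 4 states
  b|c* — 8 states
  c(b|c*) — 9 states
  (c(b|c*))* — 11 states
  (c(b|c*))*|c — 15 states

15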